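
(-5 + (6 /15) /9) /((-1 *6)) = 223 /270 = 0.83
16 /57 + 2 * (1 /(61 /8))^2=66832 /212097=0.32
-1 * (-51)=51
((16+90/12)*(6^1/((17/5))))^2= 497025/289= 1719.81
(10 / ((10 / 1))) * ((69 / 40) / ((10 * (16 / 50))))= 69 / 128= 0.54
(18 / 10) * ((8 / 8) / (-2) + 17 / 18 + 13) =121 / 5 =24.20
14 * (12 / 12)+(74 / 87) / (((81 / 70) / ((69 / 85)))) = 582890 / 39933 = 14.60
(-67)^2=4489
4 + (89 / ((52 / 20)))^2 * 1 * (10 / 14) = 994857 / 1183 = 840.96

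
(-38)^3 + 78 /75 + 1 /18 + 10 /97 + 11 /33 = -2395095929 /43650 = -54870.47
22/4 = 11/2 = 5.50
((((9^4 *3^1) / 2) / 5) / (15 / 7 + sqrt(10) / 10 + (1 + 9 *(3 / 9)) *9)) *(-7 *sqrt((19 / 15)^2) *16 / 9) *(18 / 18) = -806.73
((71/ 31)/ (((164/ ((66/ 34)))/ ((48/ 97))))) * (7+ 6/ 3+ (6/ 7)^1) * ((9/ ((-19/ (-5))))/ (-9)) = -0.03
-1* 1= -1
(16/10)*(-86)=-688/5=-137.60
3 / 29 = 0.10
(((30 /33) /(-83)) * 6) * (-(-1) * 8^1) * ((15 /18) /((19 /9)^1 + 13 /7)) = -504 /4565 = -0.11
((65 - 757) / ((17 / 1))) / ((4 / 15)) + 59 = -1592 / 17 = -93.65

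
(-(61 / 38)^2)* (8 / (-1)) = 7442 / 361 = 20.61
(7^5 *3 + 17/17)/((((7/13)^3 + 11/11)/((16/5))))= 139561.74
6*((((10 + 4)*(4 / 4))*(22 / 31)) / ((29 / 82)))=168.56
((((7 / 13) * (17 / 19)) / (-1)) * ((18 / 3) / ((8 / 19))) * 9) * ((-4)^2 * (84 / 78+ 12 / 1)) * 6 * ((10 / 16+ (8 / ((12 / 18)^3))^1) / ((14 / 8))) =-15918120 / 13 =-1224470.77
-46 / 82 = -23 / 41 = -0.56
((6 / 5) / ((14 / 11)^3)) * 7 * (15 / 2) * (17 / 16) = 203643 / 6272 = 32.47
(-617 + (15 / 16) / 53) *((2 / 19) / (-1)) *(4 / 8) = 32.47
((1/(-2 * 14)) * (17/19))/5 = -17/2660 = -0.01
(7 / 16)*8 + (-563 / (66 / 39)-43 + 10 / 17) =-69488 / 187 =-371.59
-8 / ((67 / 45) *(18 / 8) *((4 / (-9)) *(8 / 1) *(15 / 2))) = 6 / 67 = 0.09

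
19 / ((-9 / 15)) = -95 / 3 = -31.67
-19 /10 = -1.90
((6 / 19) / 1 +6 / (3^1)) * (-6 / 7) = -264 / 133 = -1.98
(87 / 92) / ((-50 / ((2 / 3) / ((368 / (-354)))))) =5133 / 423200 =0.01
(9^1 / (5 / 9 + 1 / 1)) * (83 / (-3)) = -2241 / 14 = -160.07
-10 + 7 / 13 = -9.46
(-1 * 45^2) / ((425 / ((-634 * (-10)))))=-513540 / 17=-30208.24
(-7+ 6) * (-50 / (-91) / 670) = -5 / 6097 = -0.00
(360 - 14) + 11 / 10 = 3471 / 10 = 347.10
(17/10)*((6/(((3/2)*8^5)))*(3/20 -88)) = -0.02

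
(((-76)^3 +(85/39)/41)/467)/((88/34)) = -11932683163/32856252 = -363.18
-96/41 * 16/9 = -512/123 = -4.16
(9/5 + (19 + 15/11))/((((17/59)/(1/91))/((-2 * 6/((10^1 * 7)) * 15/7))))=-1294578/4169165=-0.31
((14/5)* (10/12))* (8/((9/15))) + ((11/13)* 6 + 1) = 4351/117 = 37.19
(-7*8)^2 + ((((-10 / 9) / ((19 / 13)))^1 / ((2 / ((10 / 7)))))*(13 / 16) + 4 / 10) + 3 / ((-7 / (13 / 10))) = 3135.40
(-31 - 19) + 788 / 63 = -2362 / 63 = -37.49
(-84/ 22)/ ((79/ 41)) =-1722/ 869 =-1.98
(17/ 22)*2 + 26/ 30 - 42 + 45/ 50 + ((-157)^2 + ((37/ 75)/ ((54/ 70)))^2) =88809017587/ 3608550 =24610.72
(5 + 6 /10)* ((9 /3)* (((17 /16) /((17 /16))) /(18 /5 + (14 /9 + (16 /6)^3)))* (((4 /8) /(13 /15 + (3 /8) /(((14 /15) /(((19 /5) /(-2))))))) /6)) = 79380 /141229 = 0.56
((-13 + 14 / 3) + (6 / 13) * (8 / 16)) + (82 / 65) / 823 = -1300094 / 160485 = -8.10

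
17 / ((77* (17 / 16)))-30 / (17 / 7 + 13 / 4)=-20712 / 4081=-5.08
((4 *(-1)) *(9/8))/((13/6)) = -27/13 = -2.08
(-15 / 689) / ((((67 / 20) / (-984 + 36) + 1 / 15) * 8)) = -3950 / 91637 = -0.04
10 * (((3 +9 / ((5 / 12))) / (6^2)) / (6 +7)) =41 / 78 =0.53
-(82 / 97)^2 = -6724 / 9409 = -0.71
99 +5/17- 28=1212/17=71.29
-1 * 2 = -2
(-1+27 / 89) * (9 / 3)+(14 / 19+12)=18004 / 1691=10.65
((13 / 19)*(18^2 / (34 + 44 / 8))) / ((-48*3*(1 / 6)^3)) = -12636 / 1501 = -8.42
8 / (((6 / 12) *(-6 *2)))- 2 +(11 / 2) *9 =277 / 6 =46.17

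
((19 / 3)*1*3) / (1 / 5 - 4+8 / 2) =95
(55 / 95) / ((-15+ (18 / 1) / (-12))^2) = 4 / 1881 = 0.00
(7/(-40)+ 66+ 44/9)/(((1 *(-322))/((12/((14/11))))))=-2.07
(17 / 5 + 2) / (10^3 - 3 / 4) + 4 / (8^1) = 20201 / 39970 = 0.51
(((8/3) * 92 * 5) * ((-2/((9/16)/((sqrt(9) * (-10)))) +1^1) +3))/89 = 1221760/801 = 1525.29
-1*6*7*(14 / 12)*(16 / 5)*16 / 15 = -167.25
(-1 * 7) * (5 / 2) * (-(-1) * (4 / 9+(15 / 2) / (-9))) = 245 / 36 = 6.81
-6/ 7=-0.86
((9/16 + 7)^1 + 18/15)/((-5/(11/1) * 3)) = -7711/1200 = -6.43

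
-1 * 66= -66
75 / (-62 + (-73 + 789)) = 25 / 218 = 0.11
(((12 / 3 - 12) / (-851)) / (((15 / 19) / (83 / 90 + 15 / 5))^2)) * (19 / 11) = 1709386262 / 4265105625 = 0.40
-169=-169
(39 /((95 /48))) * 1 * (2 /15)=1248 /475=2.63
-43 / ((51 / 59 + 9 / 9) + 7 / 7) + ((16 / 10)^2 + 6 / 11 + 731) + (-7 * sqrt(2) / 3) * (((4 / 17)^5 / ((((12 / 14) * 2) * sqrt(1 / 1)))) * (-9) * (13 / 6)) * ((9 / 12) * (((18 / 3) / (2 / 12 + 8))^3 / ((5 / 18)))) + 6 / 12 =349360128 * sqrt(2) / 17045383285 + 66886227 / 92950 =719.62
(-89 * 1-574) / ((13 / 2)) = -102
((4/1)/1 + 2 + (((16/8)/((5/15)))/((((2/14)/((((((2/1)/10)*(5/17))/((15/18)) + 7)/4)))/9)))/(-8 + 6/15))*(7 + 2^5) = -4127643/1292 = -3194.77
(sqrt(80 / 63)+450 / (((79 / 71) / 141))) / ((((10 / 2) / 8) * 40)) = 4 * sqrt(35) / 525+180198 / 79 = 2281.03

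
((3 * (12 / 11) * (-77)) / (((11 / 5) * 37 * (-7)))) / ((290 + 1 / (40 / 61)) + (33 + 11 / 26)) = 93600 / 68772011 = 0.00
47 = 47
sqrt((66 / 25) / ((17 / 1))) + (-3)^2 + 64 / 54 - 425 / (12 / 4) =-3550 / 27 + sqrt(1122) / 85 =-131.09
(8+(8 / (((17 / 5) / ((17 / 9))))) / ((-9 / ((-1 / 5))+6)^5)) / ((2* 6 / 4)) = 24841818112 / 9315681777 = 2.67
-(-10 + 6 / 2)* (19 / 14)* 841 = 15979 / 2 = 7989.50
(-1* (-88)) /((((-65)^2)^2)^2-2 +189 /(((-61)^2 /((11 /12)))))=1309792 /4742709395064033425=0.00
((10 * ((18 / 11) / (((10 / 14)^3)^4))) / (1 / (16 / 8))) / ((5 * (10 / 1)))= 498286339236 / 13427734375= 37.11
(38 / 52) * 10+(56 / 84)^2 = 907 / 117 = 7.75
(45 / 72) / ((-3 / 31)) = -155 / 24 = -6.46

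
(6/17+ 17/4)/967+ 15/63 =335353/1380876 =0.24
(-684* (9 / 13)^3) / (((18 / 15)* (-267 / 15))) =2077650 / 195533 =10.63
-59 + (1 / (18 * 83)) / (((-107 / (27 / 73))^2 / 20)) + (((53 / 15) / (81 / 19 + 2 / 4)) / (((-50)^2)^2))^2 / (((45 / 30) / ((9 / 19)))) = -3584526861960002293207267896247 / 60754692740303833007812500000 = -59.00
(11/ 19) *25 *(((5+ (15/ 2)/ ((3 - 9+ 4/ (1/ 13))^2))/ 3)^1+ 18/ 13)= 138545825/ 3135912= 44.18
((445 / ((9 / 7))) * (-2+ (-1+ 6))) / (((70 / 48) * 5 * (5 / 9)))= 256.32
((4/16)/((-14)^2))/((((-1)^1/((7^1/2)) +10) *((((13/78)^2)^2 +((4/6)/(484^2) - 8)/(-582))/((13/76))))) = 1495446381/966616063616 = 0.00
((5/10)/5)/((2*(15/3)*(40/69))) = 0.02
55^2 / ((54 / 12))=6050 / 9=672.22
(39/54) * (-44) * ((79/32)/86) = -11297/12384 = -0.91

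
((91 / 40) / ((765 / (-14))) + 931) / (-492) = -14243663 / 7527600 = -1.89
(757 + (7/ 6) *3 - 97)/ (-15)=-1327/ 30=-44.23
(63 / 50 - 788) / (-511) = 39337 / 25550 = 1.54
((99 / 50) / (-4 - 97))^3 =-970299 / 128787625000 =-0.00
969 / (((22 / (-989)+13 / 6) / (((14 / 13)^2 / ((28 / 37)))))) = 1489261914 / 2150525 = 692.51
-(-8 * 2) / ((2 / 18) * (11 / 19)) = 2736 / 11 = 248.73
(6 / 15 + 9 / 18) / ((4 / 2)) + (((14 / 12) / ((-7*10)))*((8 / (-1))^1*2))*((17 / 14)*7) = 163 / 60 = 2.72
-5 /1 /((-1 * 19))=5 /19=0.26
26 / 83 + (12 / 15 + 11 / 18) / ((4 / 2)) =15221 / 14940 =1.02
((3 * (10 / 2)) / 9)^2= 25 / 9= 2.78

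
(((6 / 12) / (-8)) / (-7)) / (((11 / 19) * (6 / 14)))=19 / 528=0.04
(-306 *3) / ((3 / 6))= -1836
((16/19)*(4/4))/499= 16/9481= 0.00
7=7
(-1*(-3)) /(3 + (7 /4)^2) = 48 /97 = 0.49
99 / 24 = 33 / 8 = 4.12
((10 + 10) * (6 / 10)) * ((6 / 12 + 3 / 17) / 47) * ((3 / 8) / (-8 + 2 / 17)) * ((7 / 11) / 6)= -483 / 554224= -0.00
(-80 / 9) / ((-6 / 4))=160 / 27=5.93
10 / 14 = 5 / 7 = 0.71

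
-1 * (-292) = 292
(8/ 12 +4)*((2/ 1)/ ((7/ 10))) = 40/ 3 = 13.33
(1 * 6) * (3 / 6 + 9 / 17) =105 / 17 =6.18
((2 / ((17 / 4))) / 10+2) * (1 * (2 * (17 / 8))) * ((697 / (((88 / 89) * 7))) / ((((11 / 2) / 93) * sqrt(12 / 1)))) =4276.52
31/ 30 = 1.03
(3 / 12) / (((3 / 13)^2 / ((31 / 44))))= 5239 / 1584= 3.31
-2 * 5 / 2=-5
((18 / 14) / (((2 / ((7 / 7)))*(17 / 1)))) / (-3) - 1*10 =-2383 / 238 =-10.01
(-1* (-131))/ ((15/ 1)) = 131/ 15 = 8.73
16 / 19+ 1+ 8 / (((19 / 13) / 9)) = 51.11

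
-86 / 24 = -43 / 12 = -3.58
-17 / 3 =-5.67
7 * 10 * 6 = 420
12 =12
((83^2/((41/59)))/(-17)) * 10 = -4064510/697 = -5831.43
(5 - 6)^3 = -1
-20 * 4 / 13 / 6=-40 / 39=-1.03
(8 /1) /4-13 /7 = 1 /7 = 0.14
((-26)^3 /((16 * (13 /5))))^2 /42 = 714025 /168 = 4250.15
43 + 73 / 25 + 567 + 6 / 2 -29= 14673 / 25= 586.92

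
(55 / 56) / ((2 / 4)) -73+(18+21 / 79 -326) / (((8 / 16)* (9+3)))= -811747 / 6636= -122.32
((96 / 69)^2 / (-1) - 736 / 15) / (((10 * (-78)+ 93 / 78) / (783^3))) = 1683739406471616 / 53558605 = 31437327.51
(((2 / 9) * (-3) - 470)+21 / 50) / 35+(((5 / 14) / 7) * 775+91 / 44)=22778177 / 808500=28.17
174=174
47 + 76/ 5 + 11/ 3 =988/ 15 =65.87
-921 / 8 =-115.12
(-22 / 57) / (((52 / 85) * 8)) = -935 / 11856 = -0.08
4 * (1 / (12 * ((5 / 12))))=4 / 5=0.80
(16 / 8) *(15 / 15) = 2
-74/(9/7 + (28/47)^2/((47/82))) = -38.85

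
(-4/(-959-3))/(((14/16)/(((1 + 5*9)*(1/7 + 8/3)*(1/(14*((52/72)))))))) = 130272/2144779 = 0.06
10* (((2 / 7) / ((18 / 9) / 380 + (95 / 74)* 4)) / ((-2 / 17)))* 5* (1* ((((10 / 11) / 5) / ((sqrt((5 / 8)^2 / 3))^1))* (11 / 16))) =-1195100* sqrt(3) / 252959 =-8.18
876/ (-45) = -292/ 15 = -19.47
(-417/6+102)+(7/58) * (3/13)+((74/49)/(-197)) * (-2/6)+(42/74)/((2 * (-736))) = 19342775522957/594613061952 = 32.53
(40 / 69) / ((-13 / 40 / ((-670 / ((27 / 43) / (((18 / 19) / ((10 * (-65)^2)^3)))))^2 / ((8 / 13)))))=-16600322 / 31878588994402545538330078125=-0.00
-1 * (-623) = 623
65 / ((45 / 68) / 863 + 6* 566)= 3814460 / 199290909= 0.02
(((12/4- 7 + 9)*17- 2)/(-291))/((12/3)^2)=-83/4656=-0.02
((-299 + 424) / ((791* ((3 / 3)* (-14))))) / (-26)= 125 / 287924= 0.00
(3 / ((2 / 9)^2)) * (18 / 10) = 2187 / 20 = 109.35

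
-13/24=-0.54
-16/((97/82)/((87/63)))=-38048/2037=-18.68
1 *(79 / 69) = 79 / 69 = 1.14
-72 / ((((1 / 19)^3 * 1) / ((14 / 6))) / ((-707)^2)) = -575982000888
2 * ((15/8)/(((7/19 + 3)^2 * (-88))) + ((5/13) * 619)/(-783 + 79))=-1158865/1703936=-0.68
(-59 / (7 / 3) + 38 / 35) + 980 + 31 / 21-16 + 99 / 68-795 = 147.73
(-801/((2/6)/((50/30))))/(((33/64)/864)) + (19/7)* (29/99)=-422788139/63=-6710922.84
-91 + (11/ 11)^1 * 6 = -85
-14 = -14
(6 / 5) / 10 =3 / 25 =0.12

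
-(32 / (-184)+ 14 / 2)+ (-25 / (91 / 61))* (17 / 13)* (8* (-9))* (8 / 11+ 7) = 3647159959 / 299299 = 12185.67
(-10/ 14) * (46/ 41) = -230/ 287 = -0.80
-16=-16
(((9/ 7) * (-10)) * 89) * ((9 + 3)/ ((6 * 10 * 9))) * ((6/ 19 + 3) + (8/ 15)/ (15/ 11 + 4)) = -10222006/ 117705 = -86.84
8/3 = 2.67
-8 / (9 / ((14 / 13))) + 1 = 5 / 117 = 0.04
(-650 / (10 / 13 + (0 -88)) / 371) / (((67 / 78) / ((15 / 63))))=0.01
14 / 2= 7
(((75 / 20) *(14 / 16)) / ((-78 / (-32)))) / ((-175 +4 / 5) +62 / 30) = -525 / 67132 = -0.01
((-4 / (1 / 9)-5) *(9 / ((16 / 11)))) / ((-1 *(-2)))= -4059 / 32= -126.84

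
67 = 67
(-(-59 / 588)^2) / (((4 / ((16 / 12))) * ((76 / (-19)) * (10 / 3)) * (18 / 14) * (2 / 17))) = 59177 / 35562240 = 0.00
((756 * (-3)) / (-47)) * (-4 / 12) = -756 / 47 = -16.09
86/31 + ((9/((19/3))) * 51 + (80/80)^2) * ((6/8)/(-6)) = -7551/1178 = -6.41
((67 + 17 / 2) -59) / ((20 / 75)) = 495 / 8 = 61.88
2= 2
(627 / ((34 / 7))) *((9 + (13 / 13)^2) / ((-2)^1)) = -21945 / 34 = -645.44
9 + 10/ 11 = 9.91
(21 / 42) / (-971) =-1 / 1942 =-0.00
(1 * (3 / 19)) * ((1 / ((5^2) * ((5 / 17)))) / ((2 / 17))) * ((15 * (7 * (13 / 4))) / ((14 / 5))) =33813 / 1520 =22.25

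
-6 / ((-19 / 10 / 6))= 360 / 19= 18.95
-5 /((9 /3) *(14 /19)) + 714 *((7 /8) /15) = 16543 /420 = 39.39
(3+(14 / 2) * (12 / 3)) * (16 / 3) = 496 / 3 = 165.33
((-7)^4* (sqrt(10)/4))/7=343* sqrt(10)/4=271.17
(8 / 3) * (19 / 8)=19 / 3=6.33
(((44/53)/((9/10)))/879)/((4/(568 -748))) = -2200/46587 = -0.05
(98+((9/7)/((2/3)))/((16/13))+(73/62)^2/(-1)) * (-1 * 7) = -21134759/30752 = -687.26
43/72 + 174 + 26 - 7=13939/72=193.60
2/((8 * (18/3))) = 1/24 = 0.04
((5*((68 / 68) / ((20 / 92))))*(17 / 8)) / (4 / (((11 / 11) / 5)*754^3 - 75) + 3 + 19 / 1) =167606329399 / 75444281424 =2.22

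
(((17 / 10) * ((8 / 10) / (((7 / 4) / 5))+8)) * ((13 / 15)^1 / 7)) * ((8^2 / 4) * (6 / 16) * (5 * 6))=95472 / 245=389.68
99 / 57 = 33 / 19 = 1.74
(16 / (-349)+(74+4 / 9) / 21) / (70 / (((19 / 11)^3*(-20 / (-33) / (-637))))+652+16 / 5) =-15830983540 / 61628887120437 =-0.00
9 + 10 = 19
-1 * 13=-13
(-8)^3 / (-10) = 256 / 5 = 51.20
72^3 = 373248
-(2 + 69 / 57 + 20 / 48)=-827 / 228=-3.63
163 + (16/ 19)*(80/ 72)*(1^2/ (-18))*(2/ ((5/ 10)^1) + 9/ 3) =250297/ 1539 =162.64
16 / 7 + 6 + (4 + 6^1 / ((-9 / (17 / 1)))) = 20 / 21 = 0.95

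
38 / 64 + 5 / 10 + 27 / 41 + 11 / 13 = 44319 / 17056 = 2.60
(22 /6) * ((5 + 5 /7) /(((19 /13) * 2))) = 2860 /399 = 7.17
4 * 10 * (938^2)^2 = 30965018573440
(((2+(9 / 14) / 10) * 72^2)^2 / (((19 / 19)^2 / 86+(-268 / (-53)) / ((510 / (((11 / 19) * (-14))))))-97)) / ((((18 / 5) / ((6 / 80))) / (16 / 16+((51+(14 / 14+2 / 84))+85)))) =-12471382492907781168 / 3676305523415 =-3392368.35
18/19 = 0.95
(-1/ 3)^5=-0.00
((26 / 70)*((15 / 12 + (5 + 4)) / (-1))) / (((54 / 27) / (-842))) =224393 / 140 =1602.81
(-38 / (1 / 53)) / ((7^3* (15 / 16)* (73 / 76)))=-2449024 / 375585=-6.52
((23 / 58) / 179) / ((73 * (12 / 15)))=115 / 3031544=0.00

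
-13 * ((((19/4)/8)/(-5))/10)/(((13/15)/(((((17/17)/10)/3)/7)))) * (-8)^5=-4864/175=-27.79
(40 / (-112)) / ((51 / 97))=-0.68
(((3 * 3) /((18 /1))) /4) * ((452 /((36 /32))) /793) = 452 /7137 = 0.06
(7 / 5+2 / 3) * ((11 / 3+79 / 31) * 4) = 2312 / 45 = 51.38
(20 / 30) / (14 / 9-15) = -6 / 121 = -0.05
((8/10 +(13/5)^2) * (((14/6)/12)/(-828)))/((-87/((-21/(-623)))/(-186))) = -1519/11872600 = -0.00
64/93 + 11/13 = 1855/1209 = 1.53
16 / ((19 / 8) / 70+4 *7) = 8960 / 15699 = 0.57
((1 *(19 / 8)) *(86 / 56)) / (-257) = -817 / 57568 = -0.01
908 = 908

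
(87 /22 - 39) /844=-771 /18568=-0.04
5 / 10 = 1 / 2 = 0.50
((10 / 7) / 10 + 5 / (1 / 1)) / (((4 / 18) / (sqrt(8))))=324 * sqrt(2) / 7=65.46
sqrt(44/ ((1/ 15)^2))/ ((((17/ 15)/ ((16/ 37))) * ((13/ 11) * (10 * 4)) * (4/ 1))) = 495 * sqrt(11)/ 8177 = 0.20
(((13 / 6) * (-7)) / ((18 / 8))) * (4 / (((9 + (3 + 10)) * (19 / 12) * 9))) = -1456 / 16929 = -0.09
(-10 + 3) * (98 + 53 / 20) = -14091 / 20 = -704.55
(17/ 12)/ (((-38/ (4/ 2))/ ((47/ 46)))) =-799/ 10488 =-0.08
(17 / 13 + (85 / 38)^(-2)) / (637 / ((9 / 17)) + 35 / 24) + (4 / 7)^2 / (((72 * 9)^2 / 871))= 2886591412597 / 1496627323764300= 0.00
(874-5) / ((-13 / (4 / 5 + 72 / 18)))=-20856 / 65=-320.86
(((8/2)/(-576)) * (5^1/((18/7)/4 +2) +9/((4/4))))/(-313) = 0.00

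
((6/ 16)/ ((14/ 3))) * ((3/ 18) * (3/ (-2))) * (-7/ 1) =9/ 64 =0.14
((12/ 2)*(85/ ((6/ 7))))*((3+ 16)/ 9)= 11305/ 9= 1256.11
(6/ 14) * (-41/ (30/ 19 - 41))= 2337/ 5243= 0.45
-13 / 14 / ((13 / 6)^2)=-0.20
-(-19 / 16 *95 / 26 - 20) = 10125 / 416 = 24.34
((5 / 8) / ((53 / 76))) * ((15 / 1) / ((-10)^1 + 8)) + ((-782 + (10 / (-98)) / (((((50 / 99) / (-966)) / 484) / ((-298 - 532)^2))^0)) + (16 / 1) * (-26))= -12515709 / 10388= -1204.82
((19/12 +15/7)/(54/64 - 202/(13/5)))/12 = -8138/2014047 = -0.00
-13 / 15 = -0.87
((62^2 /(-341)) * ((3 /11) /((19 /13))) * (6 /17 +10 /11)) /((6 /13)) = -5.75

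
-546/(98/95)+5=-3670/7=-524.29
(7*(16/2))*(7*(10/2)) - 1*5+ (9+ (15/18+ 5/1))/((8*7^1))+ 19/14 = 657425/336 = 1956.62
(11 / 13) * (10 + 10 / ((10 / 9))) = 209 / 13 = 16.08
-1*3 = -3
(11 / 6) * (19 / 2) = 209 / 12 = 17.42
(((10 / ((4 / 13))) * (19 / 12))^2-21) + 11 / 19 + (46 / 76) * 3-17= 28589611 / 10944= 2612.35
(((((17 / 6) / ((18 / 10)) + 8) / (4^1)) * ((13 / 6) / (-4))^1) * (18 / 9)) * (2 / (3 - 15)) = 6721 / 15552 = 0.43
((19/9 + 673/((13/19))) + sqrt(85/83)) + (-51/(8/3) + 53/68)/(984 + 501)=sqrt(7055)/83 + 517594553/525096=986.73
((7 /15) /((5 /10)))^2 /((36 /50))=98 /81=1.21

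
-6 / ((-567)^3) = 2 / 60761421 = 0.00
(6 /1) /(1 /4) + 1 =25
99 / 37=2.68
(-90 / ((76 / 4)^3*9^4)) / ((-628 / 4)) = 0.00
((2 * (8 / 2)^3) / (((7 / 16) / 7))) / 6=1024 / 3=341.33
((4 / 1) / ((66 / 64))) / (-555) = -128 / 18315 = -0.01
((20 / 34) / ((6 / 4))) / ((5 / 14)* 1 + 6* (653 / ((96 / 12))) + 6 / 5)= 2800 / 3507933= 0.00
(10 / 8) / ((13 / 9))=45 / 52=0.87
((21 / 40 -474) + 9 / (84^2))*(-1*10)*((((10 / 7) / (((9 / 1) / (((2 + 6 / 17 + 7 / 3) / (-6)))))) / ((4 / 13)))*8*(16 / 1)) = -115332896380 / 472311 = -244188.46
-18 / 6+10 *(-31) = -313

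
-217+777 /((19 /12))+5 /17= 88512 /323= 274.03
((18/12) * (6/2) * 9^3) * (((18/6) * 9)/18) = 19683/4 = 4920.75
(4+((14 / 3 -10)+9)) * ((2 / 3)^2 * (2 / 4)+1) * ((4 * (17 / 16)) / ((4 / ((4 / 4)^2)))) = 4301 / 432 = 9.96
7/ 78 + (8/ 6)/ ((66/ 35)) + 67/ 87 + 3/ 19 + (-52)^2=3837459169/ 1418274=2705.72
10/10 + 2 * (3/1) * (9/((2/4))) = 109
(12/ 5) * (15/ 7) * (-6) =-216/ 7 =-30.86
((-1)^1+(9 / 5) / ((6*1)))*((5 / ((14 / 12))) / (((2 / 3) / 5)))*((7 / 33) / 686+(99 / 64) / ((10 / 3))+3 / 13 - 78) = 3120048849 / 1793792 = 1739.36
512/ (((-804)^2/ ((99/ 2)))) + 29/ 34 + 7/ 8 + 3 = 2910363/ 610504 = 4.77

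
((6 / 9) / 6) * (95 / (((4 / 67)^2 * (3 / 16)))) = 426455 / 27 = 15794.63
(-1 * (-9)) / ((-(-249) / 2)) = 6 / 83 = 0.07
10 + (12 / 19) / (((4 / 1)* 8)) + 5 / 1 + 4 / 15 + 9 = 55373 / 2280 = 24.29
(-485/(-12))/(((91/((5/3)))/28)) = 2425/117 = 20.73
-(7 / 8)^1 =-7 / 8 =-0.88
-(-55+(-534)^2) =-285101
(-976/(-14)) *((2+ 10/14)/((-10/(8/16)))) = -2318/245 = -9.46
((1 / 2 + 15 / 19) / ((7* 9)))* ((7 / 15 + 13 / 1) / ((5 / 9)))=707 / 1425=0.50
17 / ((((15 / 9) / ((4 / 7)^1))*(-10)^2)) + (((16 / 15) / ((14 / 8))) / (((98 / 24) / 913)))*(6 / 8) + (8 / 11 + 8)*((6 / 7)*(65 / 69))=1185819447 / 10847375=109.32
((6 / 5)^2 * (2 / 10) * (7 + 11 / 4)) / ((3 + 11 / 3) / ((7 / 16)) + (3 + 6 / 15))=7371 / 48925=0.15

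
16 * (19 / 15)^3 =109744 / 3375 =32.52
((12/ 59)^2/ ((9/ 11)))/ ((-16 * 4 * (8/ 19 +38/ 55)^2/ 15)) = -180184125/ 18800797456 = -0.01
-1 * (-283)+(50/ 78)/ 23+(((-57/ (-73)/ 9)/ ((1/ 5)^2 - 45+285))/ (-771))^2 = 283.03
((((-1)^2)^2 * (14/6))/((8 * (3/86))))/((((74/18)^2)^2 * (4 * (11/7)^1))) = 0.00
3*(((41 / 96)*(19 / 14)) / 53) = 779 / 23744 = 0.03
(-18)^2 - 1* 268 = 56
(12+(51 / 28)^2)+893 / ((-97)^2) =113692793 / 7376656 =15.41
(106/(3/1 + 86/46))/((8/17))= 20723/448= 46.26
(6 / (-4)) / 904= -3 / 1808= -0.00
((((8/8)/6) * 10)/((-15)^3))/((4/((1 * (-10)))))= 1/810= 0.00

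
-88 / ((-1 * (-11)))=-8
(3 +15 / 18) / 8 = 23 / 48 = 0.48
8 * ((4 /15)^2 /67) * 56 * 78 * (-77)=-14350336 /5025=-2855.79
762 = 762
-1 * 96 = -96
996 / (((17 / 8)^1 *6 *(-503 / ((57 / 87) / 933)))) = -0.00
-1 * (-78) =78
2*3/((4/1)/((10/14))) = 15/14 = 1.07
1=1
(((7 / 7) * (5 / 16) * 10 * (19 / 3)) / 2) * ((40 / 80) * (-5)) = -2375 / 96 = -24.74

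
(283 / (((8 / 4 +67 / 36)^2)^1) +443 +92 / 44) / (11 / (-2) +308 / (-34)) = -372602464 / 11689205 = -31.88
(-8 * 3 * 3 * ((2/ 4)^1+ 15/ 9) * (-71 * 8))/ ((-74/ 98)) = -117345.73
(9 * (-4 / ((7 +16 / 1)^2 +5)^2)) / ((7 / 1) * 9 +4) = -1 / 530707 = -0.00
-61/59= -1.03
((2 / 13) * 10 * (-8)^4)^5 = 3689348814741910323200000 / 371293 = 9936489012025301643.72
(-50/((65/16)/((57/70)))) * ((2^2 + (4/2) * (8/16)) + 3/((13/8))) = -81168/1183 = -68.61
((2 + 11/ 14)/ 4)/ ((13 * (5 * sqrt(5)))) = 3 * sqrt(5)/ 1400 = 0.00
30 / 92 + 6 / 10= 213 / 230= 0.93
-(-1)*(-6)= -6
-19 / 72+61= 4373 / 72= 60.74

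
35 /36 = 0.97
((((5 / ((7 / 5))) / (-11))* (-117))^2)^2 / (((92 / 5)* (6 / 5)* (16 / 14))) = 609989326171875 / 7392182336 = 82518.17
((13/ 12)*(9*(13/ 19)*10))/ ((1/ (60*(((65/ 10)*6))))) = 2965950/ 19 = 156102.63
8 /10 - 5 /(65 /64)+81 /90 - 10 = -1719 /130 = -13.22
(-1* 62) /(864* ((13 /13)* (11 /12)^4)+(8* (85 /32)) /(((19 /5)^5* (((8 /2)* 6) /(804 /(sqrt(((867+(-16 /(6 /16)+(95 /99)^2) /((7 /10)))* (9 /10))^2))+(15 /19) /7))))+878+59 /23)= -2497167766763649002688 /60037078485608788128155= -0.04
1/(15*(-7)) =-1/105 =-0.01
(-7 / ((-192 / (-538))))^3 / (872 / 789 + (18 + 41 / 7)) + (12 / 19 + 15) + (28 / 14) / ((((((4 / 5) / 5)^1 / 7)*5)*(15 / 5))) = -216956480660425 / 772514021376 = -280.84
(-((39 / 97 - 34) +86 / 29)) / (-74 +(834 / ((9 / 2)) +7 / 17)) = 4394619 / 16031287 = 0.27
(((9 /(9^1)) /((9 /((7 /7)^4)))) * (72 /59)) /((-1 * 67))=-8 /3953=-0.00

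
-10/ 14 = -5/ 7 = -0.71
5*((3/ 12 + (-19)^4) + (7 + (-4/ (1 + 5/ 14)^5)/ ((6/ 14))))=19362037788365/ 29713188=651631.11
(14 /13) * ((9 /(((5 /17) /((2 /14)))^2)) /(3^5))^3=48275138 /67196224265625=0.00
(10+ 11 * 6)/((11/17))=1292/11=117.45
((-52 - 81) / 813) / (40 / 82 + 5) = -0.03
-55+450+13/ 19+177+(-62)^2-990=65107/ 19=3426.68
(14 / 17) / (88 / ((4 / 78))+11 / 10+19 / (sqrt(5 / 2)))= 2403940 / 5012089617-5320 * sqrt(10) / 5012089617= 0.00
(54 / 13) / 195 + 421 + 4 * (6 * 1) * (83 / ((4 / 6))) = 2880623 / 845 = 3409.02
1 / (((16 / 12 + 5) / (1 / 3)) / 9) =9 / 19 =0.47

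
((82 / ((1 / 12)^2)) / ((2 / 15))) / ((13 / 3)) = 265680 / 13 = 20436.92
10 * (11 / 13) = 110 / 13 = 8.46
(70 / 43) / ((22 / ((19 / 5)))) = 133 / 473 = 0.28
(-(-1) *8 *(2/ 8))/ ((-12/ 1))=-1/ 6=-0.17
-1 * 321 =-321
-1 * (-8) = 8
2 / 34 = 1 / 17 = 0.06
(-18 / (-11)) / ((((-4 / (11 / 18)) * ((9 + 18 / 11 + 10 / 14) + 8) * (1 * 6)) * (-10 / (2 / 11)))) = 7 / 178800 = 0.00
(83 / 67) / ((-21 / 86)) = -7138 / 1407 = -5.07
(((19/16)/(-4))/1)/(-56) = 19/3584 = 0.01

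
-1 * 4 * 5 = -20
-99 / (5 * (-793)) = 99 / 3965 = 0.02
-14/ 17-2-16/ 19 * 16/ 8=-4.51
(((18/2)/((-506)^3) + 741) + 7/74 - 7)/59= 59642149789/4793505992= 12.44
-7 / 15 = -0.47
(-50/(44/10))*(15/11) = -1875/121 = -15.50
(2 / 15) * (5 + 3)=16 / 15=1.07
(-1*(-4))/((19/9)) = 36/19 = 1.89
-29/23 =-1.26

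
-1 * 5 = -5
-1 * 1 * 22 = -22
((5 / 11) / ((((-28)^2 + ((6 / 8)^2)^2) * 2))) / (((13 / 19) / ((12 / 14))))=14592 / 40197157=0.00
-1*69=-69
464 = 464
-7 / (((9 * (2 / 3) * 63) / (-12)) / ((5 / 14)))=5 / 63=0.08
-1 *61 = -61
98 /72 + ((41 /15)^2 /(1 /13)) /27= 120487 /24300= 4.96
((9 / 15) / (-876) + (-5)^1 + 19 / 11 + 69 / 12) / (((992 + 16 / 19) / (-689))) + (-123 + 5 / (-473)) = -270810074437 / 2171183520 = -124.73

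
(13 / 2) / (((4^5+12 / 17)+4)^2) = 3757 / 611660288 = 0.00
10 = 10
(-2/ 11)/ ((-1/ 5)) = 10/ 11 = 0.91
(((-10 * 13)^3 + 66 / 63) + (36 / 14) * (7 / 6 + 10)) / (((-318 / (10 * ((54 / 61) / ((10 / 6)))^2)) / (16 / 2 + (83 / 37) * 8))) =25830464544000 / 51078167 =505704.61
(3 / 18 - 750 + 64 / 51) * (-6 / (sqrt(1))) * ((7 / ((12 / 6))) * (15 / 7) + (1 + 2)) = 1603455 / 34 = 47160.44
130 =130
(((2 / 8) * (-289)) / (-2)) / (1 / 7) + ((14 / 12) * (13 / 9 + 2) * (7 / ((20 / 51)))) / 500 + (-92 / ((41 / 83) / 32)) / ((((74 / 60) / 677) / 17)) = -15186065617979009 / 273060000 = -55614391.04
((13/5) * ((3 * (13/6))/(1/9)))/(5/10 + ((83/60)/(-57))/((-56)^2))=1631290752/5362477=304.20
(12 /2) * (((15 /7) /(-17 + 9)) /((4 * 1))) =-45 /112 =-0.40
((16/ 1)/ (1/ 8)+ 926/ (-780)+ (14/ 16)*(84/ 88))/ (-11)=-4380881/ 377520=-11.60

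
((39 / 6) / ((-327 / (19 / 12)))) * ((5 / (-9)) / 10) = 247 / 141264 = 0.00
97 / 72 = 1.35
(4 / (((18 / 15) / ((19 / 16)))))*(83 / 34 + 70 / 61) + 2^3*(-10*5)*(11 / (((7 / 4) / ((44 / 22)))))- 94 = -593306071 / 116144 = -5108.37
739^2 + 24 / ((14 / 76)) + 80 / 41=156774679 / 287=546253.24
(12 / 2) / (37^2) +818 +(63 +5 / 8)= 9655605 / 10952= 881.63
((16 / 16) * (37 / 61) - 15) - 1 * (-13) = -85 / 61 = -1.39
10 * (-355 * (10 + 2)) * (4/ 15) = -11360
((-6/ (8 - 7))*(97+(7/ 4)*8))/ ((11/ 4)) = -2664/ 11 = -242.18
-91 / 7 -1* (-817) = 804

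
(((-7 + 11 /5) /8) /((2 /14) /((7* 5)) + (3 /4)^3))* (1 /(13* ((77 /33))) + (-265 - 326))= 72277632 /86827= 832.43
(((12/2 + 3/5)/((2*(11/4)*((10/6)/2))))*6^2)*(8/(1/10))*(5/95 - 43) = -16920576/95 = -178111.33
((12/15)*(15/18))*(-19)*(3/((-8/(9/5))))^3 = 124659/32000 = 3.90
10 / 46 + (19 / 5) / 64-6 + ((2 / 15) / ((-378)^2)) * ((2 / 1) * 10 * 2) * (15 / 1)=-1504528483 / 262906560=-5.72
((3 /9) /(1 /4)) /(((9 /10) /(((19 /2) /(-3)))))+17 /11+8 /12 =-2209 /891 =-2.48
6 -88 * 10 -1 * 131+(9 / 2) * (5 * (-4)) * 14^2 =-18645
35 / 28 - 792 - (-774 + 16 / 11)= -801 / 44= -18.20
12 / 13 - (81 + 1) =-1054 / 13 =-81.08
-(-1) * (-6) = -6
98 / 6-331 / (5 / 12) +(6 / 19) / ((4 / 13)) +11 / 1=-436643 / 570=-766.04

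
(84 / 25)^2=7056 / 625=11.29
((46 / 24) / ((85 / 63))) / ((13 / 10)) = 483 / 442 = 1.09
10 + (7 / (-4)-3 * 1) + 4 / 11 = 247 / 44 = 5.61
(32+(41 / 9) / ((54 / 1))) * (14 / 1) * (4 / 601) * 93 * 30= 135347240 / 16227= 8340.87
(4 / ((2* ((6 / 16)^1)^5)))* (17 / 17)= 65536 / 243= 269.70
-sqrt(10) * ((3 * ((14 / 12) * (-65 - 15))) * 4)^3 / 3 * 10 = 14049280000 * sqrt(10) / 3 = 14809241428.48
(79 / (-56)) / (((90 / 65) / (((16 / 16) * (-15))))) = 5135 / 336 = 15.28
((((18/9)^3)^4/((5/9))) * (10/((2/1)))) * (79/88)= 364032/11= 33093.82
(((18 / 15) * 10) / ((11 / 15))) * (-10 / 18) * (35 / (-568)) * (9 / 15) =525 / 1562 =0.34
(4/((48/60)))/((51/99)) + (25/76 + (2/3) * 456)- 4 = 400565/1292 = 310.03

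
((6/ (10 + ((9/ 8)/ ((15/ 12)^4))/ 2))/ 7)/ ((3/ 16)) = 10000/ 22379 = 0.45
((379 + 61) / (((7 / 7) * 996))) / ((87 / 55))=6050 / 21663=0.28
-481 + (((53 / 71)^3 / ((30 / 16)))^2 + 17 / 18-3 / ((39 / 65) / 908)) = -289378906846412513 / 57645127764450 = -5020.01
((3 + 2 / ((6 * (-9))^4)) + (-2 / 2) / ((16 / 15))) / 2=17537555 / 17006112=1.03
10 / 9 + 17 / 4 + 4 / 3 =6.69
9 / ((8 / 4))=9 / 2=4.50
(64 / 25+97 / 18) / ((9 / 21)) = 18.55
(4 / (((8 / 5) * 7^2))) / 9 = 5 / 882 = 0.01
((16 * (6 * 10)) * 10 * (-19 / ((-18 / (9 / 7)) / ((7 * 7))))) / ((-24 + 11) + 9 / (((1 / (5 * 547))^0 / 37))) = 1995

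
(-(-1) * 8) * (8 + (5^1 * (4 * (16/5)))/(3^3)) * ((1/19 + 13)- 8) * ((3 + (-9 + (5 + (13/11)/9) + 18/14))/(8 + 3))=2959360/186219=15.89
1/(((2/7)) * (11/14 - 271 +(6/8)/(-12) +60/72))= -0.01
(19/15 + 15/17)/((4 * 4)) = 137/1020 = 0.13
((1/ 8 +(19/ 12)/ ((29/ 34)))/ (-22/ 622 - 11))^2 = 183928619161/ 5705753923584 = 0.03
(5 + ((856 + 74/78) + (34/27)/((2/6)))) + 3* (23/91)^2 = 64536013/74529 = 865.92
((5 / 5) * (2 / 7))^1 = 2 / 7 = 0.29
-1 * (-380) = 380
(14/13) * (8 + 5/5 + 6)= 210/13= 16.15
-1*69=-69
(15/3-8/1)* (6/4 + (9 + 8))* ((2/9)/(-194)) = 37/582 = 0.06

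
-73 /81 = -0.90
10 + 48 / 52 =142 / 13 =10.92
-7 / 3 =-2.33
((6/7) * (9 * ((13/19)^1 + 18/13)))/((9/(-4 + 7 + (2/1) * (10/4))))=3504/247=14.19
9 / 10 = 0.90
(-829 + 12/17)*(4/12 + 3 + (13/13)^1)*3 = -10767.82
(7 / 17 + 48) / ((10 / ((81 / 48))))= 22221 / 2720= 8.17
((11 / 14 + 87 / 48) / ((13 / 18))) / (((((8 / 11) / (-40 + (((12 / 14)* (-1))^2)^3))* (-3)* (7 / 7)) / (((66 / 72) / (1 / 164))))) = 64677008451 / 6588344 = 9816.88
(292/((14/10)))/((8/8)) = 1460/7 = 208.57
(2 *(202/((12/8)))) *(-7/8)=-707/3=-235.67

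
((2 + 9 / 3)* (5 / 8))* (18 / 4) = 225 / 16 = 14.06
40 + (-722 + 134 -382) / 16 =-165 / 8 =-20.62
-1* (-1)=1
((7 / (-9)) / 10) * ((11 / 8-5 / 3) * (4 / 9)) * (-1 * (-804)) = 3283 / 405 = 8.11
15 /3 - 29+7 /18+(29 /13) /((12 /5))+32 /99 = -12789 /572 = -22.36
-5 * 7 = -35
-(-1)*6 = 6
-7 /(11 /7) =-49 /11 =-4.45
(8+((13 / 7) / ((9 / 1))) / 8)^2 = 16362025 / 254016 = 64.41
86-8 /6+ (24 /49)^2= 611582 /7203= 84.91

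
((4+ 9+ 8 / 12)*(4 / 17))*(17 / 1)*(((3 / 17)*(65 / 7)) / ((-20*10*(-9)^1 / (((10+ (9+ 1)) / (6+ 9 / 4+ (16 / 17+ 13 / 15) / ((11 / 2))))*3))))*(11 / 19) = 2579720 / 12801649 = 0.20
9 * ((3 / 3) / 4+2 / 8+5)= 99 / 2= 49.50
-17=-17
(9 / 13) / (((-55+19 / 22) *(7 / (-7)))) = 66 / 5161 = 0.01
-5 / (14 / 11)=-55 / 14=-3.93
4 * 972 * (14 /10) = 27216 /5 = 5443.20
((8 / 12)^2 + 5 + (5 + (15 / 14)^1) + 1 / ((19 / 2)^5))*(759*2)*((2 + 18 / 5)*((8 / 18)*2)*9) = 29087500521376 / 37141485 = 783153.95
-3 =-3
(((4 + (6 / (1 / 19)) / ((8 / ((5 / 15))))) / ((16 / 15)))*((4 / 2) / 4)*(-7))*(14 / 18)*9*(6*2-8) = -25725 / 32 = -803.91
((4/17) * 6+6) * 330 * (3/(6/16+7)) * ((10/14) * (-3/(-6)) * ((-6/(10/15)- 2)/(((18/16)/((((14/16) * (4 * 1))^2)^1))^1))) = -42688800/1003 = -42561.12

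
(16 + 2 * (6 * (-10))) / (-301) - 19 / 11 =-4575 / 3311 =-1.38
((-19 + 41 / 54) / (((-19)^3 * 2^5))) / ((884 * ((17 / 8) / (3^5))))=8865 / 824616416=0.00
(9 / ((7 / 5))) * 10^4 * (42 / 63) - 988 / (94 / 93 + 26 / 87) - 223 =258858524 / 6181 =41879.72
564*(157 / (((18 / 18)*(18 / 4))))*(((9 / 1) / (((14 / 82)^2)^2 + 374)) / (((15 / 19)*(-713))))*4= -12677584574752 / 3767623958475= -3.36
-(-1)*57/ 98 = 57/ 98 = 0.58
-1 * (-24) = 24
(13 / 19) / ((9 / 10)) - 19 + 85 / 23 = -57202 / 3933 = -14.54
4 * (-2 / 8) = -1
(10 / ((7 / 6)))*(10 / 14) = 300 / 49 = 6.12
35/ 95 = 7/ 19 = 0.37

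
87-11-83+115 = 108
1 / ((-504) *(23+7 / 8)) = -1 / 12033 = -0.00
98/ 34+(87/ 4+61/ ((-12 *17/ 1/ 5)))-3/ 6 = 2309/ 102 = 22.64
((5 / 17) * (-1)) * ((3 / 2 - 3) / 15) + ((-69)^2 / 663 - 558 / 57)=-21659 / 8398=-2.58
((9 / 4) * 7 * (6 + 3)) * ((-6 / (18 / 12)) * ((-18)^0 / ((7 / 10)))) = -810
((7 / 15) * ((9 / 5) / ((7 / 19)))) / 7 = 57 / 175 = 0.33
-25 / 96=-0.26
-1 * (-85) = 85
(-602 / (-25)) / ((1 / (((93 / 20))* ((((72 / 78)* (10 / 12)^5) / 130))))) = 46655 / 146016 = 0.32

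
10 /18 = 0.56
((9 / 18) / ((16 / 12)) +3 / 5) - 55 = -2161 / 40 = -54.02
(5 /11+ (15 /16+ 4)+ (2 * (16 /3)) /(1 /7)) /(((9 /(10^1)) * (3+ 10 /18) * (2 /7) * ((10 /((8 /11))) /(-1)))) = -295897 /46464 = -6.37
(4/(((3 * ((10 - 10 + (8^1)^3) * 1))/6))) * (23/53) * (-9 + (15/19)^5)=-123771717/2099731952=-0.06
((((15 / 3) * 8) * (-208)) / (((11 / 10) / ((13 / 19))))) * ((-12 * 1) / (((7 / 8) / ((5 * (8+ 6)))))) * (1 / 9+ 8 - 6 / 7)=158173184000 / 4389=36038547.28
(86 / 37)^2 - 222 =-216.60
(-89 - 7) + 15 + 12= -69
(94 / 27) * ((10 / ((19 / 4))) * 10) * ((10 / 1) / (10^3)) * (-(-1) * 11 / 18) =2068 / 4617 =0.45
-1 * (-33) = 33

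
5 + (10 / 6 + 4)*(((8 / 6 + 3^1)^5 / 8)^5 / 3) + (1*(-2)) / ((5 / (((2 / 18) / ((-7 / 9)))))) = 4198563958889983893662975678167 / 8745645243581890560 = 480074807741.73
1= 1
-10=-10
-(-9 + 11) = -2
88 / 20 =22 / 5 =4.40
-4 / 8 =-0.50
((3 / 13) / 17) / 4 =3 / 884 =0.00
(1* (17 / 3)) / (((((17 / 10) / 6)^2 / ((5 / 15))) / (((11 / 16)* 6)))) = 1650 / 17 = 97.06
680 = 680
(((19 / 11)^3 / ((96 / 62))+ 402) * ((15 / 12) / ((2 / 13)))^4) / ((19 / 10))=2311263670015625 / 2486009856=929708.17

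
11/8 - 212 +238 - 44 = -16.62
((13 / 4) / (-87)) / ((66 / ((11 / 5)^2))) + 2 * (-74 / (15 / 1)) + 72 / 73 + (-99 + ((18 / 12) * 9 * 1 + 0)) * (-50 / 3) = 5396255041 / 3810600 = 1416.12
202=202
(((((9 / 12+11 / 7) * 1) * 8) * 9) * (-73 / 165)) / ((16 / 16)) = -5694 / 77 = -73.95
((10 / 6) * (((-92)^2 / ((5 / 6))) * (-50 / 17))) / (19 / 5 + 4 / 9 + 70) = -670.60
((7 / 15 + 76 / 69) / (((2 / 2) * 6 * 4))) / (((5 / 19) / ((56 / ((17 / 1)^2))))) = 71953 / 1495575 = 0.05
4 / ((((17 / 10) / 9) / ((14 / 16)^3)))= 15435 / 1088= 14.19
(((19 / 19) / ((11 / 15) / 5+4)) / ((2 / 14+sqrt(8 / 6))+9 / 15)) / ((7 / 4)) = 0.07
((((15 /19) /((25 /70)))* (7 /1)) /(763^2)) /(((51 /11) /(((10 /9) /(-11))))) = -20 /34538067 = -0.00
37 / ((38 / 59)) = 2183 / 38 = 57.45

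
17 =17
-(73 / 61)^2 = -1.43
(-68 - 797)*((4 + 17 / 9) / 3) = -45845 / 27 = -1697.96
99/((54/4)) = 22/3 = 7.33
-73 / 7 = -10.43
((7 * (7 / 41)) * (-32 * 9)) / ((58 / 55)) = -388080 / 1189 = -326.39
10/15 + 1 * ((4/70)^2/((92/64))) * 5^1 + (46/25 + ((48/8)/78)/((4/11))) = 11997247/4395300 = 2.73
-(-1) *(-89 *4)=-356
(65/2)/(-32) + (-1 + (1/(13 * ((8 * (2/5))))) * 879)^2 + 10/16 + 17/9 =158362109/389376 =406.71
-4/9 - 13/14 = -173/126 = -1.37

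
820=820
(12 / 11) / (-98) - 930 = -501276 / 539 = -930.01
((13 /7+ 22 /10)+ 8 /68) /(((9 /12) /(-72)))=-238464 /595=-400.78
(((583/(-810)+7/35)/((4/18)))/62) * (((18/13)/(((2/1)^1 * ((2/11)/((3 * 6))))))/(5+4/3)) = -125037/306280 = -0.41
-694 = -694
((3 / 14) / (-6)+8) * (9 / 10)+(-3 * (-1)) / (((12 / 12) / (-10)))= -22.83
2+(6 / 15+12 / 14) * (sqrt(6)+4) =44 * sqrt(6) / 35+246 / 35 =10.11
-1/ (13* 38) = -1/ 494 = -0.00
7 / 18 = 0.39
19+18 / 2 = 28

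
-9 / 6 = -3 / 2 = -1.50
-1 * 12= -12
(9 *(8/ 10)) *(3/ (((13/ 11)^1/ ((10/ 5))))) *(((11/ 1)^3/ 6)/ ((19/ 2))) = 1054152/ 1235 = 853.56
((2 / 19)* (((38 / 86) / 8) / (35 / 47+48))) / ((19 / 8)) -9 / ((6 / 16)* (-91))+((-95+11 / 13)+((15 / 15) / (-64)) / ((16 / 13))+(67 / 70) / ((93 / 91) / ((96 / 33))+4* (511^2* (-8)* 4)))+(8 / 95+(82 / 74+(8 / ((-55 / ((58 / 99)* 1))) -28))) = -413126012990804730371576558197 / 3420040420056812547454018560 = -120.80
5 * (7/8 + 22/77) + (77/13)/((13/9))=9.90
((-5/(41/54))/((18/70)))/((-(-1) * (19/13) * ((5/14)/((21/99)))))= -89180/8569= -10.41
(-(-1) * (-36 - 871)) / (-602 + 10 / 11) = 1.51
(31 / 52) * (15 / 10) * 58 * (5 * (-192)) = -647280 / 13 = -49790.77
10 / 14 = 5 / 7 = 0.71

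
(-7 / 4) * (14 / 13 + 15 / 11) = -2443 / 572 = -4.27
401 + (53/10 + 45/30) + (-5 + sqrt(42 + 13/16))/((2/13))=13 * sqrt(685)/8 + 3753/10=417.83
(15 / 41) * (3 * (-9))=-405 / 41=-9.88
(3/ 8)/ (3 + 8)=3/ 88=0.03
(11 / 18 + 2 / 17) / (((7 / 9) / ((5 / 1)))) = 1115 / 238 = 4.68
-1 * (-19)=19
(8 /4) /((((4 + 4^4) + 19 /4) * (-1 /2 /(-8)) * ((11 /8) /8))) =8192 /11649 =0.70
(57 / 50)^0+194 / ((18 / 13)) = 1270 / 9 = 141.11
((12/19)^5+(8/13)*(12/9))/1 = 88939616/96567861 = 0.92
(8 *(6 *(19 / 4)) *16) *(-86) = -313728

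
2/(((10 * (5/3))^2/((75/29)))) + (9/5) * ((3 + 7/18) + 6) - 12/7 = 77162/5075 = 15.20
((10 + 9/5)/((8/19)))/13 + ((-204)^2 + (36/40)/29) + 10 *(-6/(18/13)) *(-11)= 1904371171/45240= 42094.85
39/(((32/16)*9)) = 13/6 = 2.17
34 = 34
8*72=576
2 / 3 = 0.67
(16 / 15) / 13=16 / 195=0.08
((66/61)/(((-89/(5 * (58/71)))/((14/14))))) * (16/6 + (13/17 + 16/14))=-146740/646051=-0.23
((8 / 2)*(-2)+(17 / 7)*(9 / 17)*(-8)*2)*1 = -200 / 7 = -28.57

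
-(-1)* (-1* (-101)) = 101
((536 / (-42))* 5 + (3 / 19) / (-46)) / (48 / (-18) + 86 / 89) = 104238847 / 2777572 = 37.53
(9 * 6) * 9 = 486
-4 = -4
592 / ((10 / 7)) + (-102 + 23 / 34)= 53223 / 170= 313.08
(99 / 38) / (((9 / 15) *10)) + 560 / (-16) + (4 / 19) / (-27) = -70945 / 2052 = -34.57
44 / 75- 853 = -852.41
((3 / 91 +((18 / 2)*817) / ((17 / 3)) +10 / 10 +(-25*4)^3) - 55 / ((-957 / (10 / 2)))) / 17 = -134414181196 / 2288013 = -58747.12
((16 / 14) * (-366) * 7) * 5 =-14640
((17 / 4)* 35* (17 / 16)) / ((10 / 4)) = 2023 / 32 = 63.22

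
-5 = -5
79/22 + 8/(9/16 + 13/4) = 7635/1342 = 5.69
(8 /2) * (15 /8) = 15 /2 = 7.50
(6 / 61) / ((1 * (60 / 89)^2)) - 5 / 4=-37829 / 36600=-1.03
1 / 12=0.08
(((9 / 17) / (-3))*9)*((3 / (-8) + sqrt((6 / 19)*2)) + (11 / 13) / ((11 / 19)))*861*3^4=-212779791 / 1768 - 3766014*sqrt(57) / 323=-208377.75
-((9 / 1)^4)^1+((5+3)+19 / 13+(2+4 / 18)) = -6549.32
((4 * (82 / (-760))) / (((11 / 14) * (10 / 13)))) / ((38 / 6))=-11193 / 99275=-0.11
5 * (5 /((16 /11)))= 275 /16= 17.19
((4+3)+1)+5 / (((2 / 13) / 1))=81 / 2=40.50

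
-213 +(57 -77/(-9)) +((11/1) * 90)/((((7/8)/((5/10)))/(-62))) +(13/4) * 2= -4437119/126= -35215.23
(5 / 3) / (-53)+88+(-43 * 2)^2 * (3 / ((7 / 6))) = 21265261 / 1113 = 19106.25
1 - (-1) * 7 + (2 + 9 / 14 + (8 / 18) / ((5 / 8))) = 7153 / 630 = 11.35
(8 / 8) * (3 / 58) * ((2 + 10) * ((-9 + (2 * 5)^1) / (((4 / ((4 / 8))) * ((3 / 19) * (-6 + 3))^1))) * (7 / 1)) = -1.15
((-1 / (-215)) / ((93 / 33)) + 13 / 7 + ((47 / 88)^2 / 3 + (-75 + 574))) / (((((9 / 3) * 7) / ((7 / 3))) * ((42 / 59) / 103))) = 3299679599696803 / 409710026880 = 8053.70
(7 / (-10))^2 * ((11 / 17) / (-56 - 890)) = -0.00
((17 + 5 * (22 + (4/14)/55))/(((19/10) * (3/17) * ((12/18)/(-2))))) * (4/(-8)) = 831385/1463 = 568.27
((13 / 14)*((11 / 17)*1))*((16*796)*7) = 910624 / 17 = 53566.12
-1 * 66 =-66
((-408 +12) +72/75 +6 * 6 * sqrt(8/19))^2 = 1859652144/11875 - 1422144 * sqrt(38)/475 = 138146.11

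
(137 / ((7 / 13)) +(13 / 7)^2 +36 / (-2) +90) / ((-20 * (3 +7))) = -4041 / 2450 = -1.65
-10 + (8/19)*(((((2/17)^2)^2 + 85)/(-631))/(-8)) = -10006233389/1001333269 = -9.99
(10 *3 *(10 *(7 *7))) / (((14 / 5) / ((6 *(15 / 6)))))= 78750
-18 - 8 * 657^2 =-3453210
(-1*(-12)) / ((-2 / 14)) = -84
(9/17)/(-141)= -3/799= -0.00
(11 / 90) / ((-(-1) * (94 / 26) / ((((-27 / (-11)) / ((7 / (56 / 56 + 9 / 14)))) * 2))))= 897 / 23030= 0.04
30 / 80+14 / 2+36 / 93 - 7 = 189 / 248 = 0.76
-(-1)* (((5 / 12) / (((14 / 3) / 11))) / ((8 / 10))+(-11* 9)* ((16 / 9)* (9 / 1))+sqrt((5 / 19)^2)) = -1582.51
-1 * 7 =-7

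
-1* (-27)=27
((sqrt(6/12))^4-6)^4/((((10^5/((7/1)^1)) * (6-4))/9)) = 17629983/51200000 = 0.34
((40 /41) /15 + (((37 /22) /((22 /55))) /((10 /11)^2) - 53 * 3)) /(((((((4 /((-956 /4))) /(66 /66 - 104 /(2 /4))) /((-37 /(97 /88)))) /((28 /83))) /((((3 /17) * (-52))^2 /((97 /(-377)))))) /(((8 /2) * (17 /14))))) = -34252559671.06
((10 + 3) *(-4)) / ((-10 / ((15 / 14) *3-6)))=-507 / 35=-14.49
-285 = -285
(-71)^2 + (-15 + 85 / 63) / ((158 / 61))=25062827 / 4977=5035.73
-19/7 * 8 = -21.71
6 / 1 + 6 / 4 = 15 / 2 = 7.50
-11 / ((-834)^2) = -11 / 695556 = -0.00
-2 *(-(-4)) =-8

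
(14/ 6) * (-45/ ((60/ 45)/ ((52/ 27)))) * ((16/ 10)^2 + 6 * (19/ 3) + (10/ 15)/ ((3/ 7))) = -862316/ 135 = -6387.53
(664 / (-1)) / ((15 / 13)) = -8632 / 15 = -575.47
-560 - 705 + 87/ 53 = -66958/ 53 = -1263.36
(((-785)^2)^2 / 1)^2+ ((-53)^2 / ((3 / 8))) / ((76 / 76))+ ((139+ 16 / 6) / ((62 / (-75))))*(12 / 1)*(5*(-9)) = 13410352771611302858131007 / 93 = 144197341630229062990656.00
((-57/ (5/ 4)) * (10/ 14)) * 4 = -912/ 7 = -130.29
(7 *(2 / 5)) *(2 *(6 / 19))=1.77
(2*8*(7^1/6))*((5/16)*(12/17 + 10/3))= 3605/153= 23.56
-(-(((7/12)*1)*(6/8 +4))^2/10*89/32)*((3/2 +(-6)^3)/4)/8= -14.31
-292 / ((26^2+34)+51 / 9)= -876 / 2147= -0.41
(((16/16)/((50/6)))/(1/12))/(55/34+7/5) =136/285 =0.48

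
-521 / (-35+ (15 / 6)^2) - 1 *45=-3091 / 115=-26.88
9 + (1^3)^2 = 10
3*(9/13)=27/13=2.08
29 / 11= 2.64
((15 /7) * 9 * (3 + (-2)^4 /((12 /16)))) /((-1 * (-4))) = 3285 /28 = 117.32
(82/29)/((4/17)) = 697/58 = 12.02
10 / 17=0.59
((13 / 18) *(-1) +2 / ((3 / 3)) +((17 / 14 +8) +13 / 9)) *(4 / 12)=752 / 189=3.98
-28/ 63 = -4/ 9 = -0.44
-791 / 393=-2.01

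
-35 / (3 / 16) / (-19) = 9.82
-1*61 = -61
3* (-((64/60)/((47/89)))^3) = -2887553024/116800875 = -24.72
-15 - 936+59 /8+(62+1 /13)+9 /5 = -457469 /520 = -879.75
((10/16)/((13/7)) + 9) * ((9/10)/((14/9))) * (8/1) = 43.21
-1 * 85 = -85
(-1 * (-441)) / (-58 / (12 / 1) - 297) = -2646 / 1811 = -1.46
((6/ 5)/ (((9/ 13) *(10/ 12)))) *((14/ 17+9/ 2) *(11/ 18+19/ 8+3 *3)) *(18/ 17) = 2030639/ 14450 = 140.53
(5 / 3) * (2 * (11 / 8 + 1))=95 / 12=7.92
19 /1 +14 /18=178 /9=19.78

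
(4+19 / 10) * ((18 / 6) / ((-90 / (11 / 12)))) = -0.18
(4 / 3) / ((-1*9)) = -4 / 27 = -0.15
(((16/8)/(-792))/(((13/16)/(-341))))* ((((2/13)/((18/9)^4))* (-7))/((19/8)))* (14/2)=-6076/28899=-0.21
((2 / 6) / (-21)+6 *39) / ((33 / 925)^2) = 12612768125 / 68607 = 183840.83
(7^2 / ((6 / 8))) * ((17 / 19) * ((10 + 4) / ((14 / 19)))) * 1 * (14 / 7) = 6664 / 3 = 2221.33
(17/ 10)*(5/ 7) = 17/ 14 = 1.21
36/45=4/5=0.80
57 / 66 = 19 / 22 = 0.86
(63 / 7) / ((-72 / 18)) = -9 / 4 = -2.25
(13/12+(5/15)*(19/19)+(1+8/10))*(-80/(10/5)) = -386/3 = -128.67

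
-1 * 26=-26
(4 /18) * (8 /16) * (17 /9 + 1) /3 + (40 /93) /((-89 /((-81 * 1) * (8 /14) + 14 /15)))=1530730 /4693059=0.33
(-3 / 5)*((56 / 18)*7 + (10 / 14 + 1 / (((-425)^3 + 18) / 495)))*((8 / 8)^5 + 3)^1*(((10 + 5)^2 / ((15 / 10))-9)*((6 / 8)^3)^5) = -36679473836025138243 / 360615687602831360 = -101.71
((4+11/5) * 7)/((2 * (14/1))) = 31/20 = 1.55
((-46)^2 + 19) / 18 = 2135 / 18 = 118.61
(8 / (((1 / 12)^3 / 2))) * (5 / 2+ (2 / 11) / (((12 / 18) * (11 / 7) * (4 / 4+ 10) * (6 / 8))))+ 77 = 92875351 / 1331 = 69778.63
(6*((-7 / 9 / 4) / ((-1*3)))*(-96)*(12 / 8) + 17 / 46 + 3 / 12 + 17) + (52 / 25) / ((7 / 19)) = -527029 / 16100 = -32.73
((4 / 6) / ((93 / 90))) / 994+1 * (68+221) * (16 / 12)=17810522 / 46221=385.33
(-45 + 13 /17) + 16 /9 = -6496 /153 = -42.46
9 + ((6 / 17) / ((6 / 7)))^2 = 2650 / 289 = 9.17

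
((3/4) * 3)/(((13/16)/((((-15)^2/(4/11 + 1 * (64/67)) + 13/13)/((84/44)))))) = 203863/819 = 248.92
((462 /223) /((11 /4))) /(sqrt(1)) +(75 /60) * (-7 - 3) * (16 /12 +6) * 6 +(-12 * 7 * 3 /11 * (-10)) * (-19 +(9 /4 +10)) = -5140532 /2453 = -2095.61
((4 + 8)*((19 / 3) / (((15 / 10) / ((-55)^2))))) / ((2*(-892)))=-57475 / 669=-85.91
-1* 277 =-277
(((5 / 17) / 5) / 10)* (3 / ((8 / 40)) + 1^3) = 8 / 85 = 0.09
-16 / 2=-8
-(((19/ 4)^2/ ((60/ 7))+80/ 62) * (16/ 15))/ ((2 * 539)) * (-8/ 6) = 116737/ 22557150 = 0.01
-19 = -19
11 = 11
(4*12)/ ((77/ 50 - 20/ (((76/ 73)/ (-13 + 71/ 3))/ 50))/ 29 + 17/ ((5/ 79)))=-3967200/ 6995821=-0.57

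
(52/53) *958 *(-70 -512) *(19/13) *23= -974607888/53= -18388828.08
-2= -2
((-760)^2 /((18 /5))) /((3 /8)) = 11552000 /27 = 427851.85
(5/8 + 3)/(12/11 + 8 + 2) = 319/976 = 0.33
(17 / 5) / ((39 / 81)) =459 / 65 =7.06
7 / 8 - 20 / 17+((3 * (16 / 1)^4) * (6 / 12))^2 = 1314259992535 / 136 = 9663676415.70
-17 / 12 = -1.42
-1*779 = -779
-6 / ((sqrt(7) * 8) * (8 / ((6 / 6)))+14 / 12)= 36 / 147449 -13824 * sqrt(7) / 1032143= -0.04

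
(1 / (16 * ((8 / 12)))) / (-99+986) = 3 / 28384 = 0.00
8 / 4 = 2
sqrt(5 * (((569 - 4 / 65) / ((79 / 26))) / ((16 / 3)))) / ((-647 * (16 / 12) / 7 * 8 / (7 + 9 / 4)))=-2331 * sqrt(1947666) / 26169856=-0.12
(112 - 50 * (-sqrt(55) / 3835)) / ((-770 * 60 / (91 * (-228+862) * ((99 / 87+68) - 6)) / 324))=-22817746224 / 7975 - 31343058 * sqrt(55) / 94105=-2863629.48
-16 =-16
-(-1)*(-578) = -578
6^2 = 36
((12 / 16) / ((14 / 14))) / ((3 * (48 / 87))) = 0.45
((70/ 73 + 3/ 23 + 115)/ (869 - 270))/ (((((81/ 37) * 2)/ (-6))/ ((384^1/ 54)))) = -461556352/ 244390203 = -1.89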